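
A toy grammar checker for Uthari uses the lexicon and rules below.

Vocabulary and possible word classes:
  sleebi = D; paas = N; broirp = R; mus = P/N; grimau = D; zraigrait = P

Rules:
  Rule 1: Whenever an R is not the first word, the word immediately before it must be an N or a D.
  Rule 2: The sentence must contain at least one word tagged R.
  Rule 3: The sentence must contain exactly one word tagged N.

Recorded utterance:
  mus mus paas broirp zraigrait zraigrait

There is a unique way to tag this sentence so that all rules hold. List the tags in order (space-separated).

P P N R P P

Candidates per position — 1:mus {P,N}; 2:mus {P,N}; 3:paas {N}; 4:broirp {R}; 5:zraigrait {P}; 6:zraigrait {P}.
Position 1: tagging it N would leave rule 3 unsatisfiable, so it must be P.
Position 2: tagging it N would leave rule 3 unsatisfiable, so it must be P.
That leaves exactly one tagging: P P N R P P.
Verifying each rule — rule 1 ✓; rule 2 ✓; rule 3 ✓.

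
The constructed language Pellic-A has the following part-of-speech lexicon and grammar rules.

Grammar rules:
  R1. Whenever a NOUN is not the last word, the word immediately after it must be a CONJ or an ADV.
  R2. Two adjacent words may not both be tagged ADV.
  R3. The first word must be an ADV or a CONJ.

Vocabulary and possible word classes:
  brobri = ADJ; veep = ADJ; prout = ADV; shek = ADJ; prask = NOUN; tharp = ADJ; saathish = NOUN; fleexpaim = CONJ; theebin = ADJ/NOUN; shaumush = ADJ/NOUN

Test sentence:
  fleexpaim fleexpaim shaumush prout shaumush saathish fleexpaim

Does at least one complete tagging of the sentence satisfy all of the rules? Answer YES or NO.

Candidates per position — 1:fleexpaim {CONJ}; 2:fleexpaim {CONJ}; 3:shaumush {ADJ,NOUN}; 4:prout {ADV}; 5:shaumush {ADJ,NOUN}; 6:saathish {NOUN}; 7:fleexpaim {CONJ}.
One satisfying assignment: CONJ CONJ ADJ ADV ADJ NOUN CONJ.
Rule-by-rule: rule 1 ok; rule 2 ok; rule 3 ok.

YES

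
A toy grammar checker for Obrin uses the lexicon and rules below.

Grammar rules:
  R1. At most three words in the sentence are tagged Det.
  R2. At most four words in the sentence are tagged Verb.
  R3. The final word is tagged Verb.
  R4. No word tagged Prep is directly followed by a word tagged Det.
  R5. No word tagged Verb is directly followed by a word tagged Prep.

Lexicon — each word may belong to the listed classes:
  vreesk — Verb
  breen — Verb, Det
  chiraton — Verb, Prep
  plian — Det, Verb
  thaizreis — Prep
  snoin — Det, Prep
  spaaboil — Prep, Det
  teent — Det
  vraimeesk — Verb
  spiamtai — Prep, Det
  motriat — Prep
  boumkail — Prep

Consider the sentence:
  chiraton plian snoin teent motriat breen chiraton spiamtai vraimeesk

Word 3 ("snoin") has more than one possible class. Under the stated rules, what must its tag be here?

Candidates per position — 1:chiraton {Verb,Prep}; 2:plian {Det,Verb}; 3:snoin {Det,Prep}; 4:teent {Det}; 5:motriat {Prep}; 6:breen {Verb,Det}; 7:chiraton {Verb,Prep}; 8:spiamtai {Prep,Det}; 9:vraimeesk {Verb}.
Position 3: Prep is ruled out by rule 4; that leaves Det.
Position 6: Det is ruled out by rule 4; that leaves Verb.
Position 7: Prep is ruled out by rule 5; that leaves Verb.
Position 8: Prep is ruled out by rule 5; that leaves Det.
Position 2: Det is ruled out by rule 1; that leaves Verb.
Position 1: Verb is ruled out by rule 2; that leaves Prep.
The only consistent sequence is: Prep Verb Det Det Prep Verb Verb Det Verb.
Check: rule 1 ✓; rule 2 ✓; rule 3 ✓; rule 4 ✓; rule 5 ✓.

Det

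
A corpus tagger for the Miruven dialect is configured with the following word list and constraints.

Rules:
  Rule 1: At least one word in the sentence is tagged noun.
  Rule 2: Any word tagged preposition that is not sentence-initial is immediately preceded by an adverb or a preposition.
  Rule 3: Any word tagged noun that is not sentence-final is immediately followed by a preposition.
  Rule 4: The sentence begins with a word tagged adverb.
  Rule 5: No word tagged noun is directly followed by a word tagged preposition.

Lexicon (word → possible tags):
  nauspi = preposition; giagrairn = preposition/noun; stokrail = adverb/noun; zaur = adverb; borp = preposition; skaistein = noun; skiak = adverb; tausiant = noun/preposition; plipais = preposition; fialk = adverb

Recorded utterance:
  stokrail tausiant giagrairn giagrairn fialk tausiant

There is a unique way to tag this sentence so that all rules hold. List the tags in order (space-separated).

Candidates per position — 1:stokrail {adverb,noun}; 2:tausiant {noun,preposition}; 3:giagrairn {preposition,noun}; 4:giagrairn {preposition,noun}; 5:fialk {adverb}; 6:tausiant {noun,preposition}.
Position 1: noun is ruled out by rule 4; that leaves adverb.
Position 4: noun is ruled out by rule 3; that leaves preposition.
Position 2: noun is ruled out by rule 2; that leaves preposition.
Position 3: noun is ruled out by rule 2; that leaves preposition.
Position 6: preposition is ruled out by rule 1; that leaves noun.
So the tagging must be: adverb preposition preposition preposition adverb noun.
Verifying each rule — rule 1 ok; rule 2 ok; rule 3 ok; rule 4 ok; rule 5 ok.

adverb preposition preposition preposition adverb noun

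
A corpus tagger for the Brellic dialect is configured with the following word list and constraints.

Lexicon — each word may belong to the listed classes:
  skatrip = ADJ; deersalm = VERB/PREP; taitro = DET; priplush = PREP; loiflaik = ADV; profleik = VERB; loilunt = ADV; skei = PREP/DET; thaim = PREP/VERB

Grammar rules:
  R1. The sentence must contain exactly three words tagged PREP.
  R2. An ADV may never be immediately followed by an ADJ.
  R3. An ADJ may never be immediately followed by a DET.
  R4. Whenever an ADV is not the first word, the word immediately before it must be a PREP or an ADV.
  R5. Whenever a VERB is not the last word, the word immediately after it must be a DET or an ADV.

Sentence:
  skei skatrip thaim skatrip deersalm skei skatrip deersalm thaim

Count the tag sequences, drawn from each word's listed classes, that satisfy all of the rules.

3

Candidates per position — 1:skei {PREP,DET}; 2:skatrip {ADJ}; 3:thaim {PREP,VERB}; 4:skatrip {ADJ}; 5:deersalm {VERB,PREP}; 6:skei {PREP,DET}; 7:skatrip {ADJ}; 8:deersalm {VERB,PREP}; 9:thaim {PREP,VERB}.
There are 64 candidate sequences in total.
The sequences that satisfy every rule: PREP ADJ PREP ADJ VERB DET ADJ PREP VERB; DET ADJ PREP ADJ VERB DET ADJ PREP PREP; DET ADJ PREP ADJ PREP DET ADJ PREP VERB.
Count = 3.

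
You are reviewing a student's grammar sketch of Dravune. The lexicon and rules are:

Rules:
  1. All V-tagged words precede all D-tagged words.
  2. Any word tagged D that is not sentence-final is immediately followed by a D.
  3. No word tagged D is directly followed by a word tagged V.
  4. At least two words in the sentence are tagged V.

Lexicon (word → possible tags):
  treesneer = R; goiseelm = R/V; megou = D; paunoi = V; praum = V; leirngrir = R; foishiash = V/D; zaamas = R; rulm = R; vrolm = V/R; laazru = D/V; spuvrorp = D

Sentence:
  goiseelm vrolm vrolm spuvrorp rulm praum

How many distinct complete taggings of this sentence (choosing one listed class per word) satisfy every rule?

0

Candidates per position — 1:goiseelm {R,V}; 2:vrolm {V,R}; 3:vrolm {V,R}; 4:spuvrorp {D}; 5:rulm {R}; 6:praum {V}.
There are 8 candidate sequences in total.
Rule 1 cannot be satisfied by any choice of tags from the lexicon.
So there is no consistent tagging.
Count = 0.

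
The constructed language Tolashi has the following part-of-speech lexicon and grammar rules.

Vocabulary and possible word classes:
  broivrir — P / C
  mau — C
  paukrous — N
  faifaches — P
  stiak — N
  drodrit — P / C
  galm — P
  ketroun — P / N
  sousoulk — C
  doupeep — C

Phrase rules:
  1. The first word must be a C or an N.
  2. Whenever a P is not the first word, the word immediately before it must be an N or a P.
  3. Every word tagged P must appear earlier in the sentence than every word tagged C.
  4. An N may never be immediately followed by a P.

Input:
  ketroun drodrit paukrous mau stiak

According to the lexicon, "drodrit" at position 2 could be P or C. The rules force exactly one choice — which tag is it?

C

Candidates per position — 1:ketroun {P,N}; 2:drodrit {P,C}; 3:paukrous {N}; 4:mau {C}; 5:stiak {N}.
Position 1: P is ruled out by rule 1; that leaves N.
Position 2: P is ruled out by rule 4; that leaves C.
The unique satisfying tagging is: N C N C N.
Checking: rule 1 holds; rule 2 holds; rule 3 holds; rule 4 holds.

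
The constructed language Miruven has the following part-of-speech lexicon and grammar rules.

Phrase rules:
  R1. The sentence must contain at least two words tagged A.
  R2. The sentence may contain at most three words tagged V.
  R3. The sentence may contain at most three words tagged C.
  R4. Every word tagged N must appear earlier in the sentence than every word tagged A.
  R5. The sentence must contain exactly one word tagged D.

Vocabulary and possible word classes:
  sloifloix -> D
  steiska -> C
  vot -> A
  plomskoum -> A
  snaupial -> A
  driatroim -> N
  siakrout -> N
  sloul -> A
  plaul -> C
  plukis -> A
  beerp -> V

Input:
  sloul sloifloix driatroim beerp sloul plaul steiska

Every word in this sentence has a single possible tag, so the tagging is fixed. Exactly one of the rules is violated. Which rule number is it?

4

Fixed tagging: A D N V A C C.
Rule check: R1 pass, R2 pass, R3 pass, R4 fail, R5 pass.
Only rule 4 fails.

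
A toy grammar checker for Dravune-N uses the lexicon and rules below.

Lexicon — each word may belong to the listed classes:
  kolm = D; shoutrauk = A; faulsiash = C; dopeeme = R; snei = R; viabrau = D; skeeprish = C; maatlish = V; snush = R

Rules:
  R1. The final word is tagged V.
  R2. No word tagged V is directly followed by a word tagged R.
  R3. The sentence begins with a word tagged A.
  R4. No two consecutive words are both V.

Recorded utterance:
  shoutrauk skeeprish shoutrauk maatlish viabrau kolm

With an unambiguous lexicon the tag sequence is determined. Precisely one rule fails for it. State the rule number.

1

Fixed tagging: A C A V D D.
Rule check: R1 violated, R2 holds, R3 holds, R4 holds.
Only rule 1 fails.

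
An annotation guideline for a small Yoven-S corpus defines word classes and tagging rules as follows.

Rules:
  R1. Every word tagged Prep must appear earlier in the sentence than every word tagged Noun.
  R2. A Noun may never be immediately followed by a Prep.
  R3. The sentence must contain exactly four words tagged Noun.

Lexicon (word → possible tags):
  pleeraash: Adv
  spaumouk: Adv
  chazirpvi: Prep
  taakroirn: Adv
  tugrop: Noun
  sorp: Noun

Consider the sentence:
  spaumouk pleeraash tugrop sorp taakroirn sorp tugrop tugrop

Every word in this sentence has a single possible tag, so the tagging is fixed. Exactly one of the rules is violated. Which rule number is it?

Fixed tagging: Adv Adv Noun Noun Adv Noun Noun Noun.
Rule check: R1 ok, R2 ok, R3 fails.
Only rule 3 fails.

3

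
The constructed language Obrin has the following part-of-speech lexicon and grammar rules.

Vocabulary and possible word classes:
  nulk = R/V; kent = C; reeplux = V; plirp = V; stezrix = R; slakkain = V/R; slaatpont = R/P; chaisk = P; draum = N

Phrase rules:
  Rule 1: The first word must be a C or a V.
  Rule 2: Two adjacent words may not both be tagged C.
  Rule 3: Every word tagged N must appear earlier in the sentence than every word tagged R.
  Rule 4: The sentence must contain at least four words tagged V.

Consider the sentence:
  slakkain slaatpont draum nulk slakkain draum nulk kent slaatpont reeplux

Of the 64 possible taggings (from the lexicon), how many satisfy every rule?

4

Candidates per position — 1:slakkain {V,R}; 2:slaatpont {R,P}; 3:draum {N}; 4:nulk {R,V}; 5:slakkain {V,R}; 6:draum {N}; 7:nulk {R,V}; 8:kent {C}; 9:slaatpont {R,P}; 10:reeplux {V}.
There are 64 candidate sequences in total.
The sequences that satisfy every rule: V P N V V N R C R V; V P N V V N R C P V; V P N V V N V C R V; V P N V V N V C P V.
Count = 4.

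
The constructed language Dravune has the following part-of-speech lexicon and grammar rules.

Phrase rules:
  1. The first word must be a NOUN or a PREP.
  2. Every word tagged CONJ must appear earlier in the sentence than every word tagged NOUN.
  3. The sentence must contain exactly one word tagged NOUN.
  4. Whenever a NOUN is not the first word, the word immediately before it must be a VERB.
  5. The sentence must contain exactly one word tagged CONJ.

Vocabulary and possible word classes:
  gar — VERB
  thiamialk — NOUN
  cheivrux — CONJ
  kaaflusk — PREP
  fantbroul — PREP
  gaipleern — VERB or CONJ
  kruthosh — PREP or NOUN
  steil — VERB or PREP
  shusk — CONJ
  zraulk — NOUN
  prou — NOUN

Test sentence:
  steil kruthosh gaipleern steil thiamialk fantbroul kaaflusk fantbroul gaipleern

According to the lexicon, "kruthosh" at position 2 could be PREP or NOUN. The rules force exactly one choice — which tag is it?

PREP

Candidates per position — 1:steil {VERB,PREP}; 2:kruthosh {PREP,NOUN}; 3:gaipleern {VERB,CONJ}; 4:steil {VERB,PREP}; 5:thiamialk {NOUN}; 6:fantbroul {PREP}; 7:kaaflusk {PREP}; 8:fantbroul {PREP}; 9:gaipleern {VERB,CONJ}.
Position 1: VERB is ruled out by rule 1; that leaves PREP.
Position 2: NOUN is ruled out by rule 3; that leaves PREP.
Position 4: PREP is ruled out by rule 4; that leaves VERB.
Position 9: CONJ is ruled out by rule 2; that leaves VERB.
Position 3: VERB is ruled out by rule 5; that leaves CONJ.
The unique satisfying tagging is: PREP PREP CONJ VERB NOUN PREP PREP PREP VERB.
Rule-by-rule: rule 1 ok; rule 2 ok; rule 3 ok; rule 4 ok; rule 5 ok.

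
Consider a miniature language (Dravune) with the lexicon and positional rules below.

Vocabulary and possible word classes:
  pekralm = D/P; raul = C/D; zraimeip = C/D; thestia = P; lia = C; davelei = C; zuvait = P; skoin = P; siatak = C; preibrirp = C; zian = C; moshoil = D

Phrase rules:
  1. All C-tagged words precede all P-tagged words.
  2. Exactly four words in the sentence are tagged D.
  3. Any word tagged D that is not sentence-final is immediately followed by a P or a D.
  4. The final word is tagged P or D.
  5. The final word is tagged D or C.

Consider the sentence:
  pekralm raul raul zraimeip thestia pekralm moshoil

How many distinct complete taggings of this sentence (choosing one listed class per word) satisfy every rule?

Candidates per position — 1:pekralm {D,P}; 2:raul {C,D}; 3:raul {C,D}; 4:zraimeip {C,D}; 5:thestia {P}; 6:pekralm {D,P}; 7:moshoil {D}.
There are 32 candidate sequences in total.
The sequences that satisfy every rule: P D D D P P D.
Count = 1.

1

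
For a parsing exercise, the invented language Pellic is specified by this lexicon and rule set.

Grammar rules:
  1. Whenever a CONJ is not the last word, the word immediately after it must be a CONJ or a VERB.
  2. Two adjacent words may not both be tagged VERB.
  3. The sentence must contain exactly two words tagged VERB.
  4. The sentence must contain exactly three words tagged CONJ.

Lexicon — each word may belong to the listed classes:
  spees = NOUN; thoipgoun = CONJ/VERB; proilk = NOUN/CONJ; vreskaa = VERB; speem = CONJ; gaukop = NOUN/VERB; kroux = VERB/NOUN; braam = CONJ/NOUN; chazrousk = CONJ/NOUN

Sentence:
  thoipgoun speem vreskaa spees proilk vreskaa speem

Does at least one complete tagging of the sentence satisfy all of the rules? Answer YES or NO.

YES

Candidates per position — 1:thoipgoun {CONJ,VERB}; 2:speem {CONJ}; 3:vreskaa {VERB}; 4:spees {NOUN}; 5:proilk {NOUN,CONJ}; 6:vreskaa {VERB}; 7:speem {CONJ}.
One satisfying assignment: CONJ CONJ VERB NOUN NOUN VERB CONJ.
Check: rule 1 holds; rule 2 holds; rule 3 holds; rule 4 holds.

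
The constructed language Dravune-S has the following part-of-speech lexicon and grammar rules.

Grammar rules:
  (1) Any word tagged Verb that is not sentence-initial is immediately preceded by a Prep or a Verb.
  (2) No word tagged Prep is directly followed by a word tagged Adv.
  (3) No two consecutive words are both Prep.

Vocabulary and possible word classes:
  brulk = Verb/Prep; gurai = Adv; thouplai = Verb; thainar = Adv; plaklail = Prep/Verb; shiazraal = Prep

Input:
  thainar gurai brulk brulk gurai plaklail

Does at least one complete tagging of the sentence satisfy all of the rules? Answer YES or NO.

Candidates per position — 1:thainar {Adv}; 2:gurai {Adv}; 3:brulk {Verb,Prep}; 4:brulk {Verb,Prep}; 5:gurai {Adv}; 6:plaklail {Prep,Verb}.
One satisfying assignment: Adv Adv Prep Verb Adv Prep.
Checking: rule 1 satisfied; rule 2 satisfied; rule 3 satisfied.

YES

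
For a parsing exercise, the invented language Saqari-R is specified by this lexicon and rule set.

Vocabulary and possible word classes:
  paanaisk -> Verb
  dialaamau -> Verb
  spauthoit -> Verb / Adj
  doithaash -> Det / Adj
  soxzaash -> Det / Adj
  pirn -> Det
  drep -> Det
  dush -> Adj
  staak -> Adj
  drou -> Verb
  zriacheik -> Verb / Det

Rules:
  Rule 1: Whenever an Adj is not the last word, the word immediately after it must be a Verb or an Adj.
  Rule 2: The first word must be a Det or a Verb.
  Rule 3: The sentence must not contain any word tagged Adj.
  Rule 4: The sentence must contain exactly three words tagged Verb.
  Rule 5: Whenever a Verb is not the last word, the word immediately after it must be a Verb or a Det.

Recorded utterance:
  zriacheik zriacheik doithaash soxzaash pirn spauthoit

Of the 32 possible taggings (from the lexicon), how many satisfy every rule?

1

Candidates per position — 1:zriacheik {Verb,Det}; 2:zriacheik {Verb,Det}; 3:doithaash {Det,Adj}; 4:soxzaash {Det,Adj}; 5:pirn {Det}; 6:spauthoit {Verb,Adj}.
There are 32 candidate sequences in total.
The sequences that satisfy every rule: Verb Verb Det Det Det Verb.
Count = 1.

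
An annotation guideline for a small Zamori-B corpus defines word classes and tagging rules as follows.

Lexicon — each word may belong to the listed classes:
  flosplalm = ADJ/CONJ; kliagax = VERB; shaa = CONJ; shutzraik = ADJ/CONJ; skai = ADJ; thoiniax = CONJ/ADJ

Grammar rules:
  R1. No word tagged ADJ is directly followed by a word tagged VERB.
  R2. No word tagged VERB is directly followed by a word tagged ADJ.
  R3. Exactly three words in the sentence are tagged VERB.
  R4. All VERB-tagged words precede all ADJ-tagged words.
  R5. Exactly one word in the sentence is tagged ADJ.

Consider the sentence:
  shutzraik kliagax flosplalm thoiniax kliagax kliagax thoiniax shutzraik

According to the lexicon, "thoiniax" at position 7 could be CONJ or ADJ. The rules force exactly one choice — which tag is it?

CONJ

Candidates per position — 1:shutzraik {ADJ,CONJ}; 2:kliagax {VERB}; 3:flosplalm {ADJ,CONJ}; 4:thoiniax {CONJ,ADJ}; 5:kliagax {VERB}; 6:kliagax {VERB}; 7:thoiniax {CONJ,ADJ}; 8:shutzraik {ADJ,CONJ}.
Word 1 cannot be ADJ — rule 1 would then fail for every completion. It is CONJ.
Word 3 cannot be ADJ — rule 2 would then fail for every completion. It is CONJ.
Word 4 cannot be ADJ — rule 1 would then fail for every completion. It is CONJ.
Word 7 cannot be ADJ — rule 2 would then fail for every completion. It is CONJ.
Word 8 cannot be CONJ — rule 5 would then fail for every completion. It is ADJ.
So the tagging must be: CONJ VERB CONJ CONJ VERB VERB CONJ ADJ.
Checking: rule 1 ✓; rule 2 ✓; rule 3 ✓; rule 4 ✓; rule 5 ✓.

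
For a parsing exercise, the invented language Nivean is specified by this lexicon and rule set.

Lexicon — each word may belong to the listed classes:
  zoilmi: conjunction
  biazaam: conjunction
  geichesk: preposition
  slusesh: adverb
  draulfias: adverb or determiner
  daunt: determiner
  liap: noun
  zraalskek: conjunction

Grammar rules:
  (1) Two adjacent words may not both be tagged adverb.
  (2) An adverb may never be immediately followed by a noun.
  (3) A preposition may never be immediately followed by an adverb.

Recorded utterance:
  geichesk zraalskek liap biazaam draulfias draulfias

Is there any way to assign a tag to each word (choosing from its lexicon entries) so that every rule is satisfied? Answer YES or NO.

Candidates per position — 1:geichesk {preposition}; 2:zraalskek {conjunction}; 3:liap {noun}; 4:biazaam {conjunction}; 5:draulfias {adverb,determiner}; 6:draulfias {adverb,determiner}.
One satisfying assignment: preposition conjunction noun conjunction adverb determiner.
Verifying each rule — rule 1 ✓; rule 2 ✓; rule 3 ✓.

YES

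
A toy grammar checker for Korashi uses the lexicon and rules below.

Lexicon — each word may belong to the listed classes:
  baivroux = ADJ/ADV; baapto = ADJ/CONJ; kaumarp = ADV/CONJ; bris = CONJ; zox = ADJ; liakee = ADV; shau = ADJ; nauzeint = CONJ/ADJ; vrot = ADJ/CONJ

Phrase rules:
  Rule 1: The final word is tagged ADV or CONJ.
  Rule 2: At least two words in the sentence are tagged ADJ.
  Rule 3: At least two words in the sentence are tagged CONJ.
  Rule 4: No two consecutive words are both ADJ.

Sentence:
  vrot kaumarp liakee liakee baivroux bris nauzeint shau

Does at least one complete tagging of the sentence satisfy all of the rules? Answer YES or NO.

NO

Candidates per position — 1:vrot {ADJ,CONJ}; 2:kaumarp {ADV,CONJ}; 3:liakee {ADV}; 4:liakee {ADV}; 5:baivroux {ADJ,ADV}; 6:bris {CONJ}; 7:nauzeint {CONJ,ADJ}; 8:shau {ADJ}.
Rule 1 cannot be satisfied by any choice of tags from the lexicon.
So there is no consistent tagging.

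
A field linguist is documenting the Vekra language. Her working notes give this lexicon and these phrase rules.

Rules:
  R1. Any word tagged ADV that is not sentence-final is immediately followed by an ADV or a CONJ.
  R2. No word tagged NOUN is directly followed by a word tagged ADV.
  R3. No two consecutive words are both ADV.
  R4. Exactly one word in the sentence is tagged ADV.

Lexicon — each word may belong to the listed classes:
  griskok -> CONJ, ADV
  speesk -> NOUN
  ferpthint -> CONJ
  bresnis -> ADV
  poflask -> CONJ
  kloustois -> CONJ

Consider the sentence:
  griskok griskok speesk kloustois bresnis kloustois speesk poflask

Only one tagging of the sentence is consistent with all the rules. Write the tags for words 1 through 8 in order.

CONJ CONJ NOUN CONJ ADV CONJ NOUN CONJ

Candidates per position — 1:griskok {CONJ,ADV}; 2:griskok {CONJ,ADV}; 3:speesk {NOUN}; 4:kloustois {CONJ}; 5:bresnis {ADV}; 6:kloustois {CONJ}; 7:speesk {NOUN}; 8:poflask {CONJ}.
At position 1, choosing ADV makes rule 4 impossible to satisfy; hence CONJ.
At position 2, choosing ADV makes rule 1 impossible to satisfy; hence CONJ.
The only consistent sequence is: CONJ CONJ NOUN CONJ ADV CONJ NOUN CONJ.
Checking: rule 1 satisfied; rule 2 satisfied; rule 3 satisfied; rule 4 satisfied.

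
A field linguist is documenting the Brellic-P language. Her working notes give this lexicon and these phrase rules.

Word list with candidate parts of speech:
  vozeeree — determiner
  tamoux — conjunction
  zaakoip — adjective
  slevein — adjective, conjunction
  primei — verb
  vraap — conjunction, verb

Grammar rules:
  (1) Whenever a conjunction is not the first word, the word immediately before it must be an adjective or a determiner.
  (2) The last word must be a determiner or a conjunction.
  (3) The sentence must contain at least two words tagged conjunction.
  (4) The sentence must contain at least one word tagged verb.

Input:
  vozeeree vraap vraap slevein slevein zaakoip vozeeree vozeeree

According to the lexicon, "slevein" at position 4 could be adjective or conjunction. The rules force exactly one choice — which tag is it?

adjective

Candidates per position — 1:vozeeree {determiner}; 2:vraap {conjunction,verb}; 3:vraap {conjunction,verb}; 4:slevein {adjective,conjunction}; 5:slevein {adjective,conjunction}; 6:zaakoip {adjective}; 7:vozeeree {determiner}; 8:vozeeree {determiner}.
Position 3: tagging it conjunction would leave rule 1 unsatisfiable, so it must be verb.
Position 4: tagging it conjunction would leave rule 1 unsatisfiable, so it must be adjective.
Position 5: tagging it adjective would leave rule 3 unsatisfiable, so it must be conjunction.
Position 2: tagging it verb would leave rule 3 unsatisfiable, so it must be conjunction.
The only consistent sequence is: determiner conjunction verb adjective conjunction adjective determiner determiner.
Verifying each rule — rule 1 ✓; rule 2 ✓; rule 3 ✓; rule 4 ✓.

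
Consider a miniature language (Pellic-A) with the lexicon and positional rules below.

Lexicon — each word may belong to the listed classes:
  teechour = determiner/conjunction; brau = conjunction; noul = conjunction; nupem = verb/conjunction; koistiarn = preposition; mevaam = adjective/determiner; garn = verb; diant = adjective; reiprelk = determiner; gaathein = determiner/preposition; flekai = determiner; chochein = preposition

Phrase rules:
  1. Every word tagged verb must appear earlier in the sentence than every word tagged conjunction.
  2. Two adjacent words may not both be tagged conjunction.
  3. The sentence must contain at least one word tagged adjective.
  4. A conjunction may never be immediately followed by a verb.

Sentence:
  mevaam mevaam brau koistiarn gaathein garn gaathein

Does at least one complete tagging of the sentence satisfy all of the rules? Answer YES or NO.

NO

Candidates per position — 1:mevaam {adjective,determiner}; 2:mevaam {adjective,determiner}; 3:brau {conjunction}; 4:koistiarn {preposition}; 5:gaathein {determiner,preposition}; 6:garn {verb}; 7:gaathein {determiner,preposition}.
Rule 1 cannot be satisfied by any choice of tags from the lexicon.
So there is no consistent tagging.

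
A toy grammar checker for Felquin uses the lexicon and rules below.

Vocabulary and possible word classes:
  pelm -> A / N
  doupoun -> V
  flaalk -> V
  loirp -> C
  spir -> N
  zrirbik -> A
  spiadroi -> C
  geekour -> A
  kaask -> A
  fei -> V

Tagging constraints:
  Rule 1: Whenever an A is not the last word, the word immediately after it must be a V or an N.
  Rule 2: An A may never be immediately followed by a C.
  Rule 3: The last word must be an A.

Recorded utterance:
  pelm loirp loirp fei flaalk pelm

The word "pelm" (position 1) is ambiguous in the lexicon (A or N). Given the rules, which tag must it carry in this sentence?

N

Candidates per position — 1:pelm {A,N}; 2:loirp {C}; 3:loirp {C}; 4:fei {V}; 5:flaalk {V}; 6:pelm {A,N}.
Word 1 cannot be A — rule 1 would then fail for every completion. It is N.
Word 6 cannot be N — rule 3 would then fail for every completion. It is A.
So the tagging must be: N C C V V A.
Rule-by-rule: rule 1 holds; rule 2 holds; rule 3 holds.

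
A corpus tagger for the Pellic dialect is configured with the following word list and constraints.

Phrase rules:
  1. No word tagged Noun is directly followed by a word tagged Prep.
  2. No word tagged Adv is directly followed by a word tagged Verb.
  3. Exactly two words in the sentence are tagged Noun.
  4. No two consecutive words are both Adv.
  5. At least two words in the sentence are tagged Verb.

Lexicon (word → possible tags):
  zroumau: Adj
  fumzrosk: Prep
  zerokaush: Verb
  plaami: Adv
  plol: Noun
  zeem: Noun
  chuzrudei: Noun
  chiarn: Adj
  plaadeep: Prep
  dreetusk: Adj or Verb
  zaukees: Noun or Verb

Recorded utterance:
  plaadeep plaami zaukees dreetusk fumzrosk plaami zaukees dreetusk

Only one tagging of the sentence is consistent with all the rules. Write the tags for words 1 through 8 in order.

Candidates per position — 1:plaadeep {Prep}; 2:plaami {Adv}; 3:zaukees {Noun,Verb}; 4:dreetusk {Adj,Verb}; 5:fumzrosk {Prep}; 6:plaami {Adv}; 7:zaukees {Noun,Verb}; 8:dreetusk {Adj,Verb}.
Position 3: Verb is ruled out by rule 2; that leaves Noun.
Position 7: Verb is ruled out by rule 2; that leaves Noun.
Position 8: Adj is ruled out by rule 5; that leaves Verb.
Position 4: Adj is ruled out by rule 5; that leaves Verb.
So the tagging must be: Prep Adv Noun Verb Prep Adv Noun Verb.
Rule-by-rule: rule 1 satisfied; rule 2 satisfied; rule 3 satisfied; rule 4 satisfied; rule 5 satisfied.

Prep Adv Noun Verb Prep Adv Noun Verb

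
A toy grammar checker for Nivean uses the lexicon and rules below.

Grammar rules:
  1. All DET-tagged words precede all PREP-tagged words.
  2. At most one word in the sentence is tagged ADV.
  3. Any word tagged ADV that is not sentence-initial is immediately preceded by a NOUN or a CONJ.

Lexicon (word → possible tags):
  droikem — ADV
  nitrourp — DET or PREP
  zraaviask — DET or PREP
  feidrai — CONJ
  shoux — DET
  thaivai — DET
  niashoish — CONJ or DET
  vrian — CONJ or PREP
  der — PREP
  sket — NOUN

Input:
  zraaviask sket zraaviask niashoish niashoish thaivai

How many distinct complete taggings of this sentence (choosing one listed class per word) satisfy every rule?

Candidates per position — 1:zraaviask {DET,PREP}; 2:sket {NOUN}; 3:zraaviask {DET,PREP}; 4:niashoish {CONJ,DET}; 5:niashoish {CONJ,DET}; 6:thaivai {DET}.
There are 16 candidate sequences in total.
The sequences that satisfy every rule: DET NOUN DET CONJ CONJ DET; DET NOUN DET CONJ DET DET; DET NOUN DET DET CONJ DET; DET NOUN DET DET DET DET.
Count = 4.

4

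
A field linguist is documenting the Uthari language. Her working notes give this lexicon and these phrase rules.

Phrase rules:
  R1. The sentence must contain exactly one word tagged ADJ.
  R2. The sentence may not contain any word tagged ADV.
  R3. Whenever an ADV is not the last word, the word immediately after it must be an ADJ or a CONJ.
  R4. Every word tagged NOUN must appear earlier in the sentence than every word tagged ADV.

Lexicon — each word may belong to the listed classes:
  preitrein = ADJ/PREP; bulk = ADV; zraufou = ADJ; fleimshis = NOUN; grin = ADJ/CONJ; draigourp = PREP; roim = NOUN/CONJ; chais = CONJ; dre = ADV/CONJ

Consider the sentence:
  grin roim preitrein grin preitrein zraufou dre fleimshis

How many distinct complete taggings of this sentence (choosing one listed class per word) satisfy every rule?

Candidates per position — 1:grin {ADJ,CONJ}; 2:roim {NOUN,CONJ}; 3:preitrein {ADJ,PREP}; 4:grin {ADJ,CONJ}; 5:preitrein {ADJ,PREP}; 6:zraufou {ADJ}; 7:dre {ADV,CONJ}; 8:fleimshis {NOUN}.
There are 64 candidate sequences in total.
The sequences that satisfy every rule: CONJ NOUN PREP CONJ PREP ADJ CONJ NOUN; CONJ CONJ PREP CONJ PREP ADJ CONJ NOUN.
Count = 2.

2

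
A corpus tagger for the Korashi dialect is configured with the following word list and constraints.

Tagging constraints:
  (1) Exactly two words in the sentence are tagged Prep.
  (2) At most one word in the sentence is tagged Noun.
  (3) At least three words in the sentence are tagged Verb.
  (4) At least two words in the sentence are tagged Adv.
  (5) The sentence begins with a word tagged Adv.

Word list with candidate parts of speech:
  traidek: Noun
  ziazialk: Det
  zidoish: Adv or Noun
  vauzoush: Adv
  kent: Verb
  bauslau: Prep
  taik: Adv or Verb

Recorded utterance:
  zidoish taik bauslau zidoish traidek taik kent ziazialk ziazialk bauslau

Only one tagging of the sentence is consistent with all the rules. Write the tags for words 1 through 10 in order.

Candidates per position — 1:zidoish {Adv,Noun}; 2:taik {Adv,Verb}; 3:bauslau {Prep}; 4:zidoish {Adv,Noun}; 5:traidek {Noun}; 6:taik {Adv,Verb}; 7:kent {Verb}; 8:ziazialk {Det}; 9:ziazialk {Det}; 10:bauslau {Prep}.
At position 1, choosing Noun makes rule 2 impossible to satisfy; hence Adv.
At position 2, choosing Adv makes rule 3 impossible to satisfy; hence Verb.
At position 4, choosing Noun makes rule 2 impossible to satisfy; hence Adv.
At position 6, choosing Adv makes rule 3 impossible to satisfy; hence Verb.
That leaves exactly one tagging: Adv Verb Prep Adv Noun Verb Verb Det Det Prep.
Checking: rule 1 ✓; rule 2 ✓; rule 3 ✓; rule 4 ✓; rule 5 ✓.

Adv Verb Prep Adv Noun Verb Verb Det Det Prep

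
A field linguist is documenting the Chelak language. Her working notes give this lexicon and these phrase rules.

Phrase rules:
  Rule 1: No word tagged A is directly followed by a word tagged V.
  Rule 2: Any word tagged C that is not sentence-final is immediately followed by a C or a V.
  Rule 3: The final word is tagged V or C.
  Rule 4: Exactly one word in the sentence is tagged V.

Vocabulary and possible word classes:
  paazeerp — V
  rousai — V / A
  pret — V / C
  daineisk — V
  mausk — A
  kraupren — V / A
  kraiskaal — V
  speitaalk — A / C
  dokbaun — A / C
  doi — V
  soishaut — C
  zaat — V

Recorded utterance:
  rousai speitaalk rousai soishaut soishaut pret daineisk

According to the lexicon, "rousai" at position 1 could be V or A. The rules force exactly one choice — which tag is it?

A

Candidates per position — 1:rousai {V,A}; 2:speitaalk {A,C}; 3:rousai {V,A}; 4:soishaut {C}; 5:soishaut {C}; 6:pret {V,C}; 7:daineisk {V}.
Position 1: V is ruled out by rule 4; that leaves A.
Position 3: V is ruled out by rule 4; that leaves A.
Position 6: V is ruled out by rule 4; that leaves C.
Position 2: C is ruled out by rule 2; that leaves A.
The unique satisfying tagging is: A A A C C C V.
Check: rule 1 ok; rule 2 ok; rule 3 ok; rule 4 ok.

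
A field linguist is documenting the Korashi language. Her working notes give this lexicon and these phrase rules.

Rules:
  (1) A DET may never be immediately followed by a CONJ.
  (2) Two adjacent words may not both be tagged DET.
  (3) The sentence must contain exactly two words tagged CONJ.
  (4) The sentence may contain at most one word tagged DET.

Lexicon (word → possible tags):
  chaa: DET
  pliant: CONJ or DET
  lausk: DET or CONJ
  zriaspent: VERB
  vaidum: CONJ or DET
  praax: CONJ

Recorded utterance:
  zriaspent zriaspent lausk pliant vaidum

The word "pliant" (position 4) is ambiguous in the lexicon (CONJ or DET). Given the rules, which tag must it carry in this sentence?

Candidates per position — 1:zriaspent {VERB}; 2:zriaspent {VERB}; 3:lausk {DET,CONJ}; 4:pliant {CONJ,DET}; 5:vaidum {CONJ,DET}.
Position 4: the remaining choice is settled jointly with positions 3, 5 — only CONJ at position 4 is part of a tagging that satisfies every rule.
That leaves exactly one tagging: VERB VERB CONJ CONJ DET.
Verifying each rule — rule 1 ✓; rule 2 ✓; rule 3 ✓; rule 4 ✓.

CONJ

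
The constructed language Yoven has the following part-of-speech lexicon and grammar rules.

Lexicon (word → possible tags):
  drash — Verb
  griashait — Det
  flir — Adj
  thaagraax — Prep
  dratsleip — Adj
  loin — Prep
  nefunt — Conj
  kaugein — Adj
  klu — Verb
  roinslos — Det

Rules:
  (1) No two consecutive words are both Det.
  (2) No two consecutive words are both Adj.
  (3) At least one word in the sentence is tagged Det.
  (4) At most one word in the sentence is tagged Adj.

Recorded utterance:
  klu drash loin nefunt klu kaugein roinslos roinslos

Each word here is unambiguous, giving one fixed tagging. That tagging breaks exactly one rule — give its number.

Fixed tagging: Verb Verb Prep Conj Verb Adj Det Det.
Applying the rules: R1 fails, R2 ok, R3 ok, R4 ok.
Only rule 1 fails.

1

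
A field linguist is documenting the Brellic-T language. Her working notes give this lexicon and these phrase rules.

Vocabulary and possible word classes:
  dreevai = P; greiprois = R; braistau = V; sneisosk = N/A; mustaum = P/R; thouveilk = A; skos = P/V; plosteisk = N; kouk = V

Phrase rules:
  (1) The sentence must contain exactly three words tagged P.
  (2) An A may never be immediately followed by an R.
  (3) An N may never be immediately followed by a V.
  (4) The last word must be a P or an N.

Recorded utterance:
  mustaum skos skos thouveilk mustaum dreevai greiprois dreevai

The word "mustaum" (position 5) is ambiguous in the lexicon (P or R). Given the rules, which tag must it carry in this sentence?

P

Candidates per position — 1:mustaum {P,R}; 2:skos {P,V}; 3:skos {P,V}; 4:thouveilk {A}; 5:mustaum {P,R}; 6:dreevai {P}; 7:greiprois {R}; 8:dreevai {P}.
If word 5 were R, no tagging could satisfy rule 2; so word 5 is P.
If word 1 were P, no tagging could satisfy rule 1; so word 1 is R.
If word 2 were P, no tagging could satisfy rule 1; so word 2 is V.
If word 3 were P, no tagging could satisfy rule 1; so word 3 is V.
The unique satisfying tagging is: R V V A P P R P.
Verifying each rule — rule 1 ok; rule 2 ok; rule 3 ok; rule 4 ok.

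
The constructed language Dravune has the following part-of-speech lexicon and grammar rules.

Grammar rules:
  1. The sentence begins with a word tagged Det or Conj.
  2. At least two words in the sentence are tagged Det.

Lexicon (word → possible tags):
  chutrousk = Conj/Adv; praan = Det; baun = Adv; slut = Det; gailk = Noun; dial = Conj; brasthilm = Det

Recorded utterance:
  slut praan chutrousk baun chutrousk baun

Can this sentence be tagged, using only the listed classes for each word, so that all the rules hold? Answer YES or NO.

Candidates per position — 1:slut {Det}; 2:praan {Det}; 3:chutrousk {Conj,Adv}; 4:baun {Adv}; 5:chutrousk {Conj,Adv}; 6:baun {Adv}.
One satisfying assignment: Det Det Conj Adv Adv Adv.
Check: rule 1 ✓; rule 2 ✓.

YES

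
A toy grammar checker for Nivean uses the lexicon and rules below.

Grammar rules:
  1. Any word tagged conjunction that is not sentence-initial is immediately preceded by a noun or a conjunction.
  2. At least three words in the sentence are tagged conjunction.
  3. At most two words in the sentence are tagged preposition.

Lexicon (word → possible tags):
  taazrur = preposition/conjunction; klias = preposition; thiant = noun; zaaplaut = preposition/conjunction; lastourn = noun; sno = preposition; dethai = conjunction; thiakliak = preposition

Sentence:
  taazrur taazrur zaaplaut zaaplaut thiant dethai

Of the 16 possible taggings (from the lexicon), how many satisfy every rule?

Candidates per position — 1:taazrur {preposition,conjunction}; 2:taazrur {preposition,conjunction}; 3:zaaplaut {preposition,conjunction}; 4:zaaplaut {preposition,conjunction}; 5:thiant {noun}; 6:dethai {conjunction}.
There are 16 candidate sequences in total.
The sequences that satisfy every rule: conjunction conjunction preposition preposition noun conjunction; conjunction conjunction conjunction preposition noun conjunction; conjunction conjunction conjunction conjunction noun conjunction.
Count = 3.

3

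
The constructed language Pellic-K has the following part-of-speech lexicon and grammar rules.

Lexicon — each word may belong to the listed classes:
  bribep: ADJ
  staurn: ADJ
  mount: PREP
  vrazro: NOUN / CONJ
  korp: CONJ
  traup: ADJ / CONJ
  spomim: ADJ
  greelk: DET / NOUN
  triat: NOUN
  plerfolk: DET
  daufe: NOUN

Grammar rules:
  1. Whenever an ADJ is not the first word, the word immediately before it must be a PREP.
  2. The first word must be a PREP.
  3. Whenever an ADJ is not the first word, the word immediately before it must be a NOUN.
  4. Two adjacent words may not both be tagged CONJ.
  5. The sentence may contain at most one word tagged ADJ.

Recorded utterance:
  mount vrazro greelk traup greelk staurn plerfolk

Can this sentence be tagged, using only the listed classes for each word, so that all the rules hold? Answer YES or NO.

Candidates per position — 1:mount {PREP}; 2:vrazro {NOUN,CONJ}; 3:greelk {DET,NOUN}; 4:traup {ADJ,CONJ}; 5:greelk {DET,NOUN}; 6:staurn {ADJ}; 7:plerfolk {DET}.
Rule 1 cannot be satisfied by any choice of tags from the lexicon.
So there is no consistent tagging.

NO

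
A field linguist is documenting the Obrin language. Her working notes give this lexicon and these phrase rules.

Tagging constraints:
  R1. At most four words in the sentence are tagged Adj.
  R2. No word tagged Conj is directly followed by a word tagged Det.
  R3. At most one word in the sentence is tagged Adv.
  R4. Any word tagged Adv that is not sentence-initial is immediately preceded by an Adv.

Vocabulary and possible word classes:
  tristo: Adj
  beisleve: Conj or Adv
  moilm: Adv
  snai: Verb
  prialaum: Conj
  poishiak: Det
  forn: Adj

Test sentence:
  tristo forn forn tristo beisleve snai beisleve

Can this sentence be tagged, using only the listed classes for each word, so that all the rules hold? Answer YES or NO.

Candidates per position — 1:tristo {Adj}; 2:forn {Adj}; 3:forn {Adj}; 4:tristo {Adj}; 5:beisleve {Conj,Adv}; 6:snai {Verb}; 7:beisleve {Conj,Adv}.
One satisfying assignment: Adj Adj Adj Adj Conj Verb Conj.
Rule-by-rule: rule 1 satisfied; rule 2 satisfied; rule 3 satisfied; rule 4 satisfied.

YES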